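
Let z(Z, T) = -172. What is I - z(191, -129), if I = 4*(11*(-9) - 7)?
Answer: -252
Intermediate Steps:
I = -424 (I = 4*(-99 - 7) = 4*(-106) = -424)
I - z(191, -129) = -424 - 1*(-172) = -424 + 172 = -252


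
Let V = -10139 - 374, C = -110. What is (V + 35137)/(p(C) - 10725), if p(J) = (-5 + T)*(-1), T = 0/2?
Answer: -1539/670 ≈ -2.2970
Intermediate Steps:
T = 0 (T = 0*(1/2) = 0)
p(J) = 5 (p(J) = (-5 + 0)*(-1) = -5*(-1) = 5)
V = -10513
(V + 35137)/(p(C) - 10725) = (-10513 + 35137)/(5 - 10725) = 24624/(-10720) = 24624*(-1/10720) = -1539/670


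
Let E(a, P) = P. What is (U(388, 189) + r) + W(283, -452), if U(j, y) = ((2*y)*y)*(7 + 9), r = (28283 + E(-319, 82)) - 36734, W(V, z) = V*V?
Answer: 1214792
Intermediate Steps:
W(V, z) = V²
r = -8369 (r = (28283 + 82) - 36734 = 28365 - 36734 = -8369)
U(j, y) = 32*y² (U(j, y) = (2*y²)*16 = 32*y²)
(U(388, 189) + r) + W(283, -452) = (32*189² - 8369) + 283² = (32*35721 - 8369) + 80089 = (1143072 - 8369) + 80089 = 1134703 + 80089 = 1214792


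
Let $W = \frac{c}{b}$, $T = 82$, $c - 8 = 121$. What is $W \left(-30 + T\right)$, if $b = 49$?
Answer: $\frac{6708}{49} \approx 136.9$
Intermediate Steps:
$c = 129$ ($c = 8 + 121 = 129$)
$W = \frac{129}{49} \approx 2.6327$
$W \left(-30 + T\right) = \frac{129 \left(-30 + 82\right)}{49} = \frac{129}{49} \cdot 52 = \frac{6708}{49}$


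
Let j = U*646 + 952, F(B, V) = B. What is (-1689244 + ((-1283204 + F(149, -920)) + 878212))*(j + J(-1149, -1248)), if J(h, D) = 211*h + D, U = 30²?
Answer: -709193973855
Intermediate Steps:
U = 900
J(h, D) = D + 211*h
j = 582352 (j = 900*646 + 952 = 581400 + 952 = 582352)
(-1689244 + ((-1283204 + F(149, -920)) + 878212))*(j + J(-1149, -1248)) = (-1689244 + ((-1283204 + 149) + 878212))*(582352 + (-1248 + 211*(-1149))) = (-1689244 + (-1283055 + 878212))*(582352 + (-1248 - 242439)) = (-1689244 - 404843)*(582352 - 243687) = -2094087*338665 = -709193973855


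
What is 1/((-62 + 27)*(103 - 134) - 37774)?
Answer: -1/36689 ≈ -2.7256e-5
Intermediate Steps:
1/((-62 + 27)*(103 - 134) - 37774) = 1/(-35*(-31) - 37774) = 1/(1085 - 37774) = 1/(-36689) = -1/36689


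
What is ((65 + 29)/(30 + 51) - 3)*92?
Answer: -13708/81 ≈ -169.23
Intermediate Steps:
((65 + 29)/(30 + 51) - 3)*92 = (94/81 - 3)*92 = -149/81*92 = -13708/81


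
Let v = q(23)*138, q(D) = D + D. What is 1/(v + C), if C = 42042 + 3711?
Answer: 1/52101 ≈ 1.9193e-5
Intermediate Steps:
q(D) = 2*D
C = 45753
v = 6348 (v = (2*23)*138 = 46*138 = 6348)
1/(v + C) = 1/(6348 + 45753) = 1/52101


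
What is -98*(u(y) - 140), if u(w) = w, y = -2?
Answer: 13916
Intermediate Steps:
-98*(u(y) - 140) = -98*(-2 - 140) = -98*(-142) = 13916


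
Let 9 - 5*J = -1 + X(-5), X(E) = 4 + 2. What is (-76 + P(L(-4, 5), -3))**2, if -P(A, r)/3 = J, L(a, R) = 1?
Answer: 153664/25 ≈ 6146.6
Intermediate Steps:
X(E) = 6
J = 4/5 (J = 9/5 - (-1 + 6)/5 = 9/5 - 1/5*5 = 9/5 - 1 = 4/5 ≈ 0.80000)
P(A, r) = -12/5 (P(A, r) = -3*4/5 = -12/5)
(-76 + P(L(-4, 5), -3))**2 = (-76 - 12/5)**2 = (-392/5)**2 = 153664/25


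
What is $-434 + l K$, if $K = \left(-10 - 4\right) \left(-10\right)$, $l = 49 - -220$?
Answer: $37226$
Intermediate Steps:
$l = 269$ ($l = 49 + 220 = 269$)
$K = 140$ ($K = \left(-14\right) \left(-10\right) = 140$)
$-434 + l K = -434 + 269 \cdot 140 = -434 + 37660 = 37226$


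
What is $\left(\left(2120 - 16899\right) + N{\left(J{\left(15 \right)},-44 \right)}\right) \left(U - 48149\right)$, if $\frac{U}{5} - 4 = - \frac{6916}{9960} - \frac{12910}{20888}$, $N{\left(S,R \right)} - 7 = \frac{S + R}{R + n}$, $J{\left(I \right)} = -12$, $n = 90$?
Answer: $\frac{10633474449993002}{14953197} \approx 7.1112 \cdot 10^{8}$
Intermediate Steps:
$N{\left(S,R \right)} = 7 + \frac{R + S}{90 + R}$ ($N{\left(S,R \right)} = 7 + \frac{S + R}{R + 90} = 7 + \frac{R + S}{90 + R}$)
$U = \frac{34945807}{2600556}$ ($U = 20 + 5 \left(- \frac{6916}{9960} - \frac{12910}{20888}\right) = 20 + 5 \left(\left(-6916\right) \frac{1}{9960} - \frac{6455}{10444}\right) = 20 + 5 \left(- \frac{1729}{2490} - \frac{6455}{10444}\right) = 20 + 5 \left(- \frac{17065313}{13002780}\right) = 20 - \frac{17065313}{2600556} = \frac{34945807}{2600556} \approx 13.438$)
$\left(\left(2120 - 16899\right) + N{\left(J{\left(15 \right)},-44 \right)}\right) \left(U - 48149\right) = \left(\left(2120 - 16899\right) + \frac{630 - 12 + 8 \left(-44\right)}{90 - 44}\right) \left(\frac{34945807}{2600556} - 48149\right) = \left(\left(2120 - 16899\right) + \frac{630 - 12 - 352}{46}\right) \left(- \frac{125179225037}{2600556}\right) = \left(-14779 + \frac{1}{46} \cdot 266\right) \left(- \frac{125179225037}{2600556}\right) = \left(-14779 + \frac{133}{23}\right) \left(- \frac{125179225037}{2600556}\right) = \left(- \frac{339784}{23}\right) \left(- \frac{125179225037}{2600556}\right) = \frac{10633474449993002}{14953197}$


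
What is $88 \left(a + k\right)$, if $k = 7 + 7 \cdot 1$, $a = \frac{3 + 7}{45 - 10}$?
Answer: $\frac{8800}{7} \approx 1257.1$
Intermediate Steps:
$a = \frac{2}{7}$ ($a = \frac{10}{35} = 10 \cdot \frac{1}{35} = \frac{2}{7} \approx 0.28571$)
$k = 14$ ($k = 7 + 7 = 14$)
$88 \left(a + k\right) = 88 \left(\frac{2}{7} + 14\right) = 88 \cdot \frac{100}{7} = \frac{8800}{7}$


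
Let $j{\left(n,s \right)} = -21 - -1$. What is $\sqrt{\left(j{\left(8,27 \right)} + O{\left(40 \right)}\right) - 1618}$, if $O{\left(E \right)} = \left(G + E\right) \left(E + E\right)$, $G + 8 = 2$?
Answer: $\sqrt{1082} \approx 32.894$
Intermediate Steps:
$G = -6$ ($G = -8 + 2 = -6$)
$O{\left(E \right)} = 2 E \left(-6 + E\right)$ ($O{\left(E \right)} = \left(-6 + E\right) \left(E + E\right) = \left(-6 + E\right) 2 E = 2 E \left(-6 + E\right)$)
$j{\left(n,s \right)} = -20$ ($j{\left(n,s \right)} = -21 + 1 = -20$)
$\sqrt{\left(j{\left(8,27 \right)} + O{\left(40 \right)}\right) - 1618} = \sqrt{\left(-20 + 2 \cdot 40 \left(-6 + 40\right)\right) - 1618} = \sqrt{\left(-20 + 2 \cdot 40 \cdot 34\right) - 1618} = \sqrt{\left(-20 + 2720\right) - 1618} = \sqrt{2700 - 1618} = \sqrt{1082}$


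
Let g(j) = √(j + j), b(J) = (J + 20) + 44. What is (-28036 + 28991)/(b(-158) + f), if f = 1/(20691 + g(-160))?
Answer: 955*(-8*√5 + 20691*I)/(-1944953*I + 752*√5) ≈ -10.16 + 4.522e-9*I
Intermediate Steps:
b(J) = 64 + J (b(J) = (20 + J) + 44 = 64 + J)
g(j) = √2*√j (g(j) = √(2*j) = √2*√j)
f = 1/(20691 + 8*I*√5) (f = 1/(20691 + √2*√(-160)) = 1/(20691 + √2*(4*I*√10)) = 1/(20691 + 8*I*√5) ≈ 4.833e-5 - 4.18e-8*I)
(-28036 + 28991)/(b(-158) + f) = (-28036 + 28991)/((64 - 158) + (20691/428117801 - 8*I*√5/428117801)) = 955/(-94 + (20691/428117801 - 8*I*√5/428117801)) = 955/(-40243052603/428117801 - 8*I*√5/428117801)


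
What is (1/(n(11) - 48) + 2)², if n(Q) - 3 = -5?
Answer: 9801/2500 ≈ 3.9204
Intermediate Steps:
n(Q) = -2 (n(Q) = 3 - 5 = -2)
(1/(n(11) - 48) + 2)² = (1/(-2 - 48) + 2)² = (1/(-50) + 2)² = (-1/50 + 2)² = (99/50)² = 9801/2500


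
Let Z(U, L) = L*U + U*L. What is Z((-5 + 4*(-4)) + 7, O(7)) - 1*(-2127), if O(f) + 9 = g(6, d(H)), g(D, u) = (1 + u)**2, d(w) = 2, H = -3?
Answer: 2127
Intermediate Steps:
O(f) = 0 (O(f) = -9 + (1 + 2)**2 = -9 + 3**2 = -9 + 9 = 0)
Z(U, L) = 2*L*U (Z(U, L) = L*U + L*U = 2*L*U)
Z((-5 + 4*(-4)) + 7, O(7)) - 1*(-2127) = 2*0*((-5 + 4*(-4)) + 7) - 1*(-2127) = 2*0*((-5 - 16) + 7) + 2127 = 2*0*(-21 + 7) + 2127 = 2*0*(-14) + 2127 = 0 + 2127 = 2127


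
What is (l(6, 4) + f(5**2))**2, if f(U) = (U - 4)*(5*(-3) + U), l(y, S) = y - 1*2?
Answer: 45796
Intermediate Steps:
l(y, S) = -2 + y (l(y, S) = y - 2 = -2 + y)
f(U) = (-15 + U)*(-4 + U) (f(U) = (-4 + U)*(-15 + U) = (-15 + U)*(-4 + U))
(l(6, 4) + f(5**2))**2 = ((-2 + 6) + (60 + (5**2)**2 - 19*5**2))**2 = (4 + (60 + 25**2 - 19*25))**2 = (4 + (60 + 625 - 475))**2 = (4 + 210)**2 = 214**2 = 45796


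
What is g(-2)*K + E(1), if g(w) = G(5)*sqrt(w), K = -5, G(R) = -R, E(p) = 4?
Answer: 4 + 25*I*sqrt(2) ≈ 4.0 + 35.355*I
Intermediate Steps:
g(w) = -5*sqrt(w) (g(w) = (-1*5)*sqrt(w) = -5*sqrt(w))
g(-2)*K + E(1) = -5*I*sqrt(2)*(-5) + 4 = 25*I*sqrt(2) + 4 = 4 + 25*I*sqrt(2)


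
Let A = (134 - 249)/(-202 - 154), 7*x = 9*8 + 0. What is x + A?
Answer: 26437/2492 ≈ 10.609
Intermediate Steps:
x = 72/7 (x = (9*8 + 0)/7 = (72 + 0)/7 = (⅐)*72 = 72/7 ≈ 10.286)
A = 115/356 (A = -115/(-356) = -115*(-1/356) = 115/356 ≈ 0.32303)
x + A = 72/7 + 115/356 = 26437/2492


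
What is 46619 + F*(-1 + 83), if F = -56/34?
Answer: 790227/17 ≈ 46484.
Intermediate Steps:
F = -28/17 (F = -56*1/34 = -28/17 ≈ -1.6471)
46619 + F*(-1 + 83) = 46619 - 28*(-1 + 83)/17 = 46619 - 28/17*82 = 46619 - 2296/17 = 790227/17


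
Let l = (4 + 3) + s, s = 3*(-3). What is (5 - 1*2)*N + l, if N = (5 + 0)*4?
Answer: 58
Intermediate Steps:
N = 20 (N = 5*4 = 20)
s = -9
l = -2 (l = (4 + 3) - 9 = 7 - 9 = -2)
(5 - 1*2)*N + l = (5 - 1*2)*20 - 2 = (5 - 2)*20 - 2 = 3*20 - 2 = 60 - 2 = 58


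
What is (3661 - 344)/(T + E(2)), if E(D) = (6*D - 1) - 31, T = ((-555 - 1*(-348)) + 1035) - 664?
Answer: 3317/144 ≈ 23.035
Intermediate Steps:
T = 164 (T = ((-555 + 348) + 1035) - 664 = (-207 + 1035) - 664 = 828 - 664 = 164)
E(D) = -32 + 6*D (E(D) = (-1 + 6*D) - 31 = -32 + 6*D)
(3661 - 344)/(T + E(2)) = (3661 - 344)/(164 + (-32 + 6*2)) = 3317/(164 + (-32 + 12)) = 3317/(164 - 20) = 3317/144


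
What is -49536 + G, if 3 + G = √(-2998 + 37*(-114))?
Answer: -49539 + 4*I*√451 ≈ -49539.0 + 84.947*I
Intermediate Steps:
G = -3 + 4*I*√451 (G = -3 + √(-2998 + 37*(-114)) = -3 + √(-2998 - 4218) = -3 + √(-7216) = -3 + 4*I*√451 ≈ -3.0 + 84.947*I)
-49536 + G = -49536 + (-3 + 4*I*√451) = -49539 + 4*I*√451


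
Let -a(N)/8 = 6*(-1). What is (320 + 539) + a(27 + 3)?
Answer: 907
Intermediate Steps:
a(N) = 48 (a(N) = -48*(-1) = -8*(-6) = 48)
(320 + 539) + a(27 + 3) = (320 + 539) + 48 = 859 + 48 = 907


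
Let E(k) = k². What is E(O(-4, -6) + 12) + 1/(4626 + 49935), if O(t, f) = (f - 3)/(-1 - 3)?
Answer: 177268705/872976 ≈ 203.06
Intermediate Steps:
O(t, f) = ¾ - f/4 (O(t, f) = (-3 + f)/(-4) = (-3 + f)*(-¼) = ¾ - f/4)
E(O(-4, -6) + 12) + 1/(4626 + 49935) = ((¾ - ¼*(-6)) + 12)² + 1/(4626 + 49935) = ((¾ + 3/2) + 12)² + 1/54561 = (9/4 + 12)² + 1/54561 = (57/4)² + 1/54561 = 3249/16 + 1/54561 = 177268705/872976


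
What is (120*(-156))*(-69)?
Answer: 1291680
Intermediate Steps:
(120*(-156))*(-69) = -18720*(-69) = 1291680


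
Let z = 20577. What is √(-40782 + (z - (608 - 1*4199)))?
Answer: 3*I*√1846 ≈ 128.9*I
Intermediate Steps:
√(-40782 + (z - (608 - 1*4199))) = √(-40782 + (20577 - (608 - 1*4199))) = √(-40782 + (20577 - (608 - 4199))) = √(-40782 + (20577 - 1*(-3591))) = √(-40782 + (20577 + 3591)) = √(-40782 + 24168) = √(-16614) = 3*I*√1846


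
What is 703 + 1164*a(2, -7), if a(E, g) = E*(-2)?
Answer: -3953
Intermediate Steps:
a(E, g) = -2*E
703 + 1164*a(2, -7) = 703 + 1164*(-2*2) = 703 + 1164*(-4) = 703 - 4656 = -3953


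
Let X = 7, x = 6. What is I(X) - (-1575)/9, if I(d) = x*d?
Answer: 217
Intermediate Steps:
I(d) = 6*d
I(X) - (-1575)/9 = 6*7 - (-1575)/9 = 42 - (-1575)/9 = 42 - 35*(-5) = 42 + 175 = 217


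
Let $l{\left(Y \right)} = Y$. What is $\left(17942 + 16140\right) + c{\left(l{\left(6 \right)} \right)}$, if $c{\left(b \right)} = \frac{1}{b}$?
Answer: $\frac{204493}{6} \approx 34082.0$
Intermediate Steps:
$\left(17942 + 16140\right) + c{\left(l{\left(6 \right)} \right)} = \left(17942 + 16140\right) + \frac{1}{6} = 34082 + \frac{1}{6} = \frac{204493}{6}$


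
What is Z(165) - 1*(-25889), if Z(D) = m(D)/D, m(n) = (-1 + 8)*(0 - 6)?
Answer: 1423881/55 ≈ 25889.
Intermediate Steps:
m(n) = -42 (m(n) = 7*(-6) = -42)
Z(D) = -42/D
Z(165) - 1*(-25889) = -42/165 - 1*(-25889) = -42*1/165 + 25889 = -14/55 + 25889 = 1423881/55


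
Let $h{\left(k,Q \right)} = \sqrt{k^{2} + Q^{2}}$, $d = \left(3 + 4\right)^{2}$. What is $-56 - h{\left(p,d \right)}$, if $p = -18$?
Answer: $-56 - 5 \sqrt{109} \approx -108.2$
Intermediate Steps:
$d = 49$ ($d = 7^{2} = 49$)
$h{\left(k,Q \right)} = \sqrt{Q^{2} + k^{2}}$
$-56 - h{\left(p,d \right)} = -56 - \sqrt{49^{2} + \left(-18\right)^{2}} = -56 - \sqrt{2401 + 324} = -56 - \sqrt{2725} = -56 - 5 \sqrt{109}$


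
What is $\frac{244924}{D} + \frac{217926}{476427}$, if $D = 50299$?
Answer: $\frac{42549955474}{7987933891} \approx 5.3268$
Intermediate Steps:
$\frac{244924}{D} + \frac{217926}{476427} = \frac{244924}{50299} + \frac{217926}{476427} = 244924 \cdot \frac{1}{50299} + 217926 \cdot \frac{1}{476427} = \frac{244924}{50299} + \frac{72642}{158809} = \frac{42549955474}{7987933891}$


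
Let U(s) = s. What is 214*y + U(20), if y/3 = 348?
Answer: 223436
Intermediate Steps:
y = 1044 (y = 3*348 = 1044)
214*y + U(20) = 214*1044 + 20 = 223416 + 20 = 223436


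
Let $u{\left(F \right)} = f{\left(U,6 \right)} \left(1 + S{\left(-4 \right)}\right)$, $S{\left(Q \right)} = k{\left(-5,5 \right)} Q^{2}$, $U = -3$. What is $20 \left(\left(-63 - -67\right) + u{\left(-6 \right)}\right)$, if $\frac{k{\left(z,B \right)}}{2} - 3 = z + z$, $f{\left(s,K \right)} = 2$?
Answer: $-8840$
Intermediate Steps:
$k{\left(z,B \right)} = 6 + 4 z$ ($k{\left(z,B \right)} = 6 + 2 \left(z + z\right) = 6 + 2 \cdot 2 z = 6 + 4 z$)
$S{\left(Q \right)} = - 14 Q^{2}$ ($S{\left(Q \right)} = \left(6 + 4 \left(-5\right)\right) Q^{2} = \left(6 - 20\right) Q^{2} = - 14 Q^{2}$)
$u{\left(F \right)} = -446$ ($u{\left(F \right)} = 2 \left(1 - 14 \left(-4\right)^{2}\right) = 2 \left(1 - 224\right) = 2 \left(-223\right) = -446$)
$20 \left(\left(-63 - -67\right) + u{\left(-6 \right)}\right) = 20 \left(\left(-63 - -67\right) - 446\right) = 20 \left(\left(-63 + 67\right) - 446\right) = 20 \left(4 - 446\right) = 20 \left(-442\right) = -8840$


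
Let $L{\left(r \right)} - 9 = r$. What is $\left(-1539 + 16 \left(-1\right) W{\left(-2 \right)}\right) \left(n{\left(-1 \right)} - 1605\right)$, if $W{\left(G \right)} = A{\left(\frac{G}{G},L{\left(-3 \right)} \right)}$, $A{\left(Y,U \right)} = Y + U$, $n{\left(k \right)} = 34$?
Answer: $2593721$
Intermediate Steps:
$L{\left(r \right)} = 9 + r$
$A{\left(Y,U \right)} = U + Y$
$W{\left(G \right)} = 7$ ($W{\left(G \right)} = \left(9 - 3\right) + \frac{G}{G} = 6 + 1 = 7$)
$\left(-1539 + 16 \left(-1\right) W{\left(-2 \right)}\right) \left(n{\left(-1 \right)} - 1605\right) = \left(-1539 + 16 \left(-1\right) 7\right) \left(34 - 1605\right) = \left(-1539 - 112\right) \left(-1571\right) = \left(-1651\right) \left(-1571\right) = 2593721$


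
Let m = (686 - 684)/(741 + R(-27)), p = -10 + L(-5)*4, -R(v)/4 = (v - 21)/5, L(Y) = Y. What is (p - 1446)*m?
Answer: -1640/433 ≈ -3.7875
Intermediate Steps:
R(v) = 84/5 - 4*v/5 (R(v) = -4*(v - 21)/5 = -4*(-21 + v)/5 = -4*(-21/5 + v/5) = 84/5 - 4*v/5)
p = -30 (p = -10 - 5*4 = -10 - 20 = -30)
m = 10/3897 (m = (686 - 684)/(741 + (84/5 - 4/5*(-27))) = 2/(741 + (84/5 + 108/5)) = 2/(741 + 192/5) = 2/(3897/5) = 2*(5/3897) = 10/3897 ≈ 0.0025661)
(p - 1446)*m = (-30 - 1446)*(10/3897) = -1476*10/3897 = -1640/433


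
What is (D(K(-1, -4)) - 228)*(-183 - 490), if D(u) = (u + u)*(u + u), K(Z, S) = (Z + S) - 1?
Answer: 56532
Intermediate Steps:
K(Z, S) = -1 + S + Z (K(Z, S) = (S + Z) - 1 = -1 + S + Z)
D(u) = 4*u² (D(u) = (2*u)*(2*u) = 4*u²)
(D(K(-1, -4)) - 228)*(-183 - 490) = (4*(-1 - 4 - 1)² - 228)*(-183 - 490) = (4*(-6)² - 228)*(-673) = (4*36 - 228)*(-673) = (144 - 228)*(-673) = -84*(-673) = 56532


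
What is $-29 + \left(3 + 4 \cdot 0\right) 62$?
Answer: $157$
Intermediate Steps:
$-29 + \left(3 + 4 \cdot 0\right) 62 = -29 + \left(3 + 0\right) 62 = -29 + 3 \cdot 62 = -29 + 186 = 157$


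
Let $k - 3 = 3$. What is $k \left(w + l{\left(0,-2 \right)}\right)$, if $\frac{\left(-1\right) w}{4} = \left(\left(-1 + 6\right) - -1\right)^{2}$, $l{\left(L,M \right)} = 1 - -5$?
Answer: $-828$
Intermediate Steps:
$l{\left(L,M \right)} = 6$ ($l{\left(L,M \right)} = 1 + 5 = 6$)
$k = 6$ ($k = 3 + 3 = 6$)
$w = -144$ ($w = - 4 \left(\left(-1 + 6\right) - -1\right)^{2} = - 4 \left(5 + \left(-4 + 5\right)\right)^{2} = - 4 \left(5 + 1\right)^{2} = - 4 \cdot 6^{2} = \left(-4\right) 36 = -144$)
$k \left(w + l{\left(0,-2 \right)}\right) = 6 \left(-144 + 6\right) = 6 \left(-138\right) = -828$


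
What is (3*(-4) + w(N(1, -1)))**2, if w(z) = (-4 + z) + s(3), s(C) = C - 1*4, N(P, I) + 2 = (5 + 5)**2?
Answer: 6561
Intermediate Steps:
N(P, I) = 98 (N(P, I) = -2 + (5 + 5)**2 = -2 + 10**2 = -2 + 100 = 98)
s(C) = -4 + C (s(C) = C - 4 = -4 + C)
w(z) = -5 + z (w(z) = (-4 + z) + (-4 + 3) = (-4 + z) - 1 = -5 + z)
(3*(-4) + w(N(1, -1)))**2 = (3*(-4) + (-5 + 98))**2 = (-12 + 93)**2 = 81**2 = 6561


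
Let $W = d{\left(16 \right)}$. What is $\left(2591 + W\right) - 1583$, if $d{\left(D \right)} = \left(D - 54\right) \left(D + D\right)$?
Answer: $-208$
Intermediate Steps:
$d{\left(D \right)} = 2 D \left(-54 + D\right)$ ($d{\left(D \right)} = \left(-54 + D\right) 2 D = 2 D \left(-54 + D\right)$)
$W = -1216$ ($W = 2 \cdot 16 \left(-54 + 16\right) = 2 \cdot 16 \left(-38\right) = -1216$)
$\left(2591 + W\right) - 1583 = \left(2591 - 1216\right) - 1583 = 1375 - 1583 = -208$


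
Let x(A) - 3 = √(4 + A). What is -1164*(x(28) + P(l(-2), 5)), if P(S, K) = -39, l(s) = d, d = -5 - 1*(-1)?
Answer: 41904 - 4656*√2 ≈ 35319.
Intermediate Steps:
d = -4 (d = -5 + 1 = -4)
x(A) = 3 + √(4 + A)
l(s) = -4
-1164*(x(28) + P(l(-2), 5)) = -1164*((3 + √(4 + 28)) - 39) = -1164*((3 + √32) - 39) = -1164*((3 + 4*√2) - 39) = -1164*(-36 + 4*√2) = 41904 - 4656*√2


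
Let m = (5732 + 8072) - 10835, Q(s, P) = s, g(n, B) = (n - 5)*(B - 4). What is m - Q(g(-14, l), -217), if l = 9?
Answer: 3064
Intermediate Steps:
g(n, B) = (-5 + n)*(-4 + B)
m = 2969 (m = 13804 - 10835 = 2969)
m - Q(g(-14, l), -217) = 2969 - (20 - 5*9 - 4*(-14) + 9*(-14)) = 2969 - (20 - 45 + 56 - 126) = 2969 - 1*(-95) = 2969 + 95 = 3064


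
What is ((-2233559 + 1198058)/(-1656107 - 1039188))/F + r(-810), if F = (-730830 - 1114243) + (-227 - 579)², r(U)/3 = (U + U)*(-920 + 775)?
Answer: 756860806157788333/1074018456305 ≈ 7.0470e+5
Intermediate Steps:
r(U) = -870*U (r(U) = 3*((U + U)*(-920 + 775)) = 3*((2*U)*(-145)) = 3*(-290*U) = -870*U)
F = -1195437 (F = -1845073 + (-806)² = -1845073 + 649636 = -1195437)
((-2233559 + 1198058)/(-1656107 - 1039188))/F + r(-810) = ((-2233559 + 1198058)/(-1656107 - 1039188))/(-1195437) - 870*(-810) = -1035501/(-2695295)*(-1/1195437) + 704700 = -1035501*(-1/2695295)*(-1/1195437) + 704700 = (1035501/2695295)*(-1/1195437) + 704700 = -345167/1074018456305 + 704700 = 756860806157788333/1074018456305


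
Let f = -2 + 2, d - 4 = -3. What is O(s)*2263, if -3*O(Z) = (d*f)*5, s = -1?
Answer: 0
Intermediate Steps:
d = 1 (d = 4 - 3 = 1)
f = 0
O(Z) = 0 (O(Z) = -1*0*5/3 = -0*5 = -1/3*0 = 0)
O(s)*2263 = 0*2263 = 0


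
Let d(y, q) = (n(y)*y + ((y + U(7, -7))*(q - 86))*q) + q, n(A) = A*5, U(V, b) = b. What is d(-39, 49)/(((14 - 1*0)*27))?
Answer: 45526/189 ≈ 240.88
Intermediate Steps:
n(A) = 5*A
d(y, q) = q + 5*y**2 + q*(-86 + q)*(-7 + y) (d(y, q) = ((5*y)*y + ((y - 7)*(q - 86))*q) + q = (5*y**2 + ((-7 + y)*(-86 + q))*q) + q = (5*y**2 + ((-86 + q)*(-7 + y))*q) + q = (5*y**2 + q*(-86 + q)*(-7 + y)) + q = q + 5*y**2 + q*(-86 + q)*(-7 + y))
d(-39, 49)/(((14 - 1*0)*27)) = (-7*49**2 + 5*(-39)**2 + 603*49 - 39*49**2 - 86*49*(-39))/(((14 - 1*0)*27)) = (-7*2401 + 5*1521 + 29547 - 39*2401 + 164346)/(((14 + 0)*27)) = (-16807 + 7605 + 29547 - 93639 + 164346)/((14*27)) = 91052/378 = 91052*(1/378) = 45526/189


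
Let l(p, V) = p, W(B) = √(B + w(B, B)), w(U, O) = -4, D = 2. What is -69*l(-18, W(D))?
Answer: 1242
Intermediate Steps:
W(B) = √(-4 + B) (W(B) = √(B - 4) = √(-4 + B))
-69*l(-18, W(D)) = -69*(-18) = 1242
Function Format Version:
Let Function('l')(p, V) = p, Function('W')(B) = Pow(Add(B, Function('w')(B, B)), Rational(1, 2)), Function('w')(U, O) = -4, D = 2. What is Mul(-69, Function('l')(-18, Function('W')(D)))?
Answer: 1242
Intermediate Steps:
Function('W')(B) = Pow(Add(-4, B), Rational(1, 2)) (Function('W')(B) = Pow(Add(B, -4), Rational(1, 2)) = Pow(Add(-4, B), Rational(1, 2)))
Mul(-69, Function('l')(-18, Function('W')(D))) = Mul(-69, -18) = 1242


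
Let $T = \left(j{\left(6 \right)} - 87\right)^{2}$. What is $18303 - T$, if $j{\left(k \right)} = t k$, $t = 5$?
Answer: $15054$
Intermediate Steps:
$j{\left(k \right)} = 5 k$
$T = 3249$ ($T = \left(5 \cdot 6 - 87\right)^{2} = \left(30 - 87\right)^{2} = \left(-57\right)^{2} = 3249$)
$18303 - T = 18303 - 3249 = 15054$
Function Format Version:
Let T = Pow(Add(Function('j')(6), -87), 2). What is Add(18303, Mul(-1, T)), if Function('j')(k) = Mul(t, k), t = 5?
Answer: 15054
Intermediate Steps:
Function('j')(k) = Mul(5, k)
T = 3249 (T = Pow(Add(Mul(5, 6), -87), 2) = Pow(Add(30, -87), 2) = Pow(-57, 2) = 3249)
Add(18303, Mul(-1, T)) = Add(18303, Mul(-1, 3249)) = Add(18303, -3249) = 15054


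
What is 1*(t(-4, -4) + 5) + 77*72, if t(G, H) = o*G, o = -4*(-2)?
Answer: 5517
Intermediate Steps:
o = 8
t(G, H) = 8*G
1*(t(-4, -4) + 5) + 77*72 = 1*(8*(-4) + 5) + 77*72 = 1*(-32 + 5) + 5544 = 1*(-27) + 5544 = -27 + 5544 = 5517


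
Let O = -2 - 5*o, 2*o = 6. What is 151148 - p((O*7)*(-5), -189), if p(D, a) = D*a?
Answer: 263603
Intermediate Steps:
o = 3 (o = (½)*6 = 3)
O = -17 (O = -2 - 5*3 = -2 - 15 = -17)
151148 - p((O*7)*(-5), -189) = 151148 - -17*7*(-5)*(-189) = 151148 - (-119*(-5))*(-189) = 151148 - 595*(-189) = 151148 - 1*(-112455) = 151148 + 112455 = 263603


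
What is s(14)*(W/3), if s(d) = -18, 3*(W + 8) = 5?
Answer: 38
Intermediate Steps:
W = -19/3 (W = -8 + (⅓)*5 = -8 + 5/3 = -19/3 ≈ -6.3333)
s(14)*(W/3) = -(-114)/3 = -18*(-19/9) = 38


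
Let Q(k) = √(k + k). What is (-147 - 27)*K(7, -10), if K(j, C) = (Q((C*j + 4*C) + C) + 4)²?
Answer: 38976 - 5568*I*√15 ≈ 38976.0 - 21565.0*I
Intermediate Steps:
Q(k) = √2*√k (Q(k) = √(2*k) = √2*√k)
K(j, C) = (4 + √2*√(5*C + C*j))² (K(j, C) = (√2*√((C*j + 4*C) + C) + 4)² = (√2*√((4*C + C*j) + C) + 4)² = (√2*√(5*C + C*j) + 4)² = (4 + √2*√(5*C + C*j))²)
(-147 - 27)*K(7, -10) = (-147 - 27)*(4 + √2*√(-10*(5 + 7)))² = -174*(4 + √2*√(-10*12))² = -174*(4 + √2*√(-120))² = -174*(4 + √2*(2*I*√30))² = -174*(4 + 4*I*√15)²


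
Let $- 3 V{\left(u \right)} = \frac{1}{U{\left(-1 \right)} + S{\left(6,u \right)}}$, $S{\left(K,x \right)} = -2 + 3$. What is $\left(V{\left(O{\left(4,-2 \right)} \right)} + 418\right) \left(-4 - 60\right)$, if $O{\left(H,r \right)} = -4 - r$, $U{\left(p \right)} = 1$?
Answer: $- \frac{80224}{3} \approx -26741.0$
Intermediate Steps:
$S{\left(K,x \right)} = 1$
$V{\left(u \right)} = - \frac{1}{6}$ ($V{\left(u \right)} = - \frac{1}{3 \left(1 + 1\right)} = - \frac{1}{3 \cdot 2} = \left(- \frac{1}{3}\right) \frac{1}{2} = - \frac{1}{6}$)
$\left(V{\left(O{\left(4,-2 \right)} \right)} + 418\right) \left(-4 - 60\right) = \left(- \frac{1}{6} + 418\right) \left(-4 - 60\right) = \frac{2507 \left(-4 - 60\right)}{6} = \frac{2507}{6} \left(-64\right) = - \frac{80224}{3}$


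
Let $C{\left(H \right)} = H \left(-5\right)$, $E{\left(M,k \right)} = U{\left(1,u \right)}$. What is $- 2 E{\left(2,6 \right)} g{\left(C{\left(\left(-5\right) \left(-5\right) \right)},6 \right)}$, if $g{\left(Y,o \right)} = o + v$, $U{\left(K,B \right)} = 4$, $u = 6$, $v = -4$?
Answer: $-16$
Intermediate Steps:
$E{\left(M,k \right)} = 4$
$C{\left(H \right)} = - 5 H$
$g{\left(Y,o \right)} = -4 + o$ ($g{\left(Y,o \right)} = o - 4 = -4 + o$)
$- 2 E{\left(2,6 \right)} g{\left(C{\left(\left(-5\right) \left(-5\right) \right)},6 \right)} = \left(-2\right) 4 \left(-4 + 6\right) = \left(-8\right) 2 = -16$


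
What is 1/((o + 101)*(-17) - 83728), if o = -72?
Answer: -1/84221 ≈ -1.1874e-5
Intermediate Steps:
1/((o + 101)*(-17) - 83728) = 1/((-72 + 101)*(-17) - 83728) = 1/(29*(-17) - 83728) = 1/(-493 - 83728) = 1/(-84221) = -1/84221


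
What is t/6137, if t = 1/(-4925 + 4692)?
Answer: -1/1429921 ≈ -6.9934e-7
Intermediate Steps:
t = -1/233 (t = 1/(-233) = -1/233 ≈ -0.0042918)
t/6137 = -1/233/6137 = -1/233*1/6137 = -1/1429921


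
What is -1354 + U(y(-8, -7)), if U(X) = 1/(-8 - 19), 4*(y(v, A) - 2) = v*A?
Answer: -36559/27 ≈ -1354.0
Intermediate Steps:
y(v, A) = 2 + A*v/4 (y(v, A) = 2 + (v*A)/4 = 2 + (A*v)/4 = 2 + A*v/4)
U(X) = -1/27 (U(X) = 1/(-27) = -1/27)
-1354 + U(y(-8, -7)) = -1354 - 1/27 = -36559/27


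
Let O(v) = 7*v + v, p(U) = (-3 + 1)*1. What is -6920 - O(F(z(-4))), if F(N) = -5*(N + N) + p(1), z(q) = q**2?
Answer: -5624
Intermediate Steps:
p(U) = -2 (p(U) = -2*1 = -2)
F(N) = -2 - 10*N (F(N) = -5*(N + N) - 2 = -10*N - 2 = -2 - 10*N)
O(v) = 8*v
-6920 - O(F(z(-4))) = -6920 - 8*(-2 - 10*(-4)**2) = -6920 - 8*(-2 - 10*16) = -6920 - 8*(-2 - 160) = -6920 - 8*(-162) = -6920 - 1*(-1296) = -6920 + 1296 = -5624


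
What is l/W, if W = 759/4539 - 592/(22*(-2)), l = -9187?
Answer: -152899241/226707 ≈ -674.44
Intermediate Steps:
W = 226707/16643 (W = 759*(1/4539) - 592/(-44) = 253/1513 - 592*(-1/44) = 253/1513 + 148/11 = 226707/16643 ≈ 13.622)
l/W = -9187/226707/16643 = -9187*16643/226707 = -152899241/226707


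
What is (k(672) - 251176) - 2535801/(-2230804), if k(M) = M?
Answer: -558822789415/2230804 ≈ -2.5050e+5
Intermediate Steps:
(k(672) - 251176) - 2535801/(-2230804) = (672 - 251176) - 2535801/(-2230804) = -250504 - 2535801*(-1/2230804) = -250504 + 2535801/2230804 = -558822789415/2230804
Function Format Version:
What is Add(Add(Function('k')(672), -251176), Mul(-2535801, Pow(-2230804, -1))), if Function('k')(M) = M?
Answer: Rational(-558822789415, 2230804) ≈ -2.5050e+5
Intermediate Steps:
Add(Add(Function('k')(672), -251176), Mul(-2535801, Pow(-2230804, -1))) = Add(Add(672, -251176), Mul(-2535801, Pow(-2230804, -1))) = Add(-250504, Mul(-2535801, Rational(-1, 2230804))) = Add(-250504, Rational(2535801, 2230804)) = Rational(-558822789415, 2230804)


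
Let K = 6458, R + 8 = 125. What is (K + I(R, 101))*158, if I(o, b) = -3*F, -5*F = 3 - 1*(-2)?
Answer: 1020838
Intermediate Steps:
R = 117 (R = -8 + 125 = 117)
F = -1 (F = -(3 - 1*(-2))/5 = -(3 + 2)/5 = -⅕*5 = -1)
I(o, b) = 3 (I(o, b) = -3*(-1) = 3)
(K + I(R, 101))*158 = (6458 + 3)*158 = 6461*158 = 1020838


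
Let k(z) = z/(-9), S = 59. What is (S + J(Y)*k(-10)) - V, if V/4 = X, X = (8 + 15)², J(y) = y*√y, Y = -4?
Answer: -2057 - 80*I/9 ≈ -2057.0 - 8.8889*I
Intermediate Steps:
J(y) = y^(3/2)
X = 529 (X = 23² = 529)
k(z) = -z/9 (k(z) = z*(-⅑) = -z/9)
V = 2116 (V = 4*529 = 2116)
(S + J(Y)*k(-10)) - V = (59 + (-4)^(3/2)*(-⅑*(-10))) - 1*2116 = (59 - 8*I*(10/9)) - 2116 = (59 - 80*I/9) - 2116 = -2057 - 80*I/9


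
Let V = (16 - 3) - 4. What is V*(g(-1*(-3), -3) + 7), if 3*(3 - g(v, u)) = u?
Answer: 99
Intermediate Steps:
g(v, u) = 3 - u/3
V = 9 (V = 13 - 4 = 9)
V*(g(-1*(-3), -3) + 7) = 9*((3 - 1/3*(-3)) + 7) = 9*((3 + 1) + 7) = 9*(4 + 7) = 9*11 = 99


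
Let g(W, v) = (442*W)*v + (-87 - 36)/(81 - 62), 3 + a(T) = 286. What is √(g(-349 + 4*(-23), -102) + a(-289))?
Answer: √7177517710/19 ≈ 4459.0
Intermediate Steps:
a(T) = 283 (a(T) = -3 + 286 = 283)
g(W, v) = -123/19 + 442*W*v (g(W, v) = 442*W*v - 123/19 = -123/19 + 442*W*v)
√(g(-349 + 4*(-23), -102) + a(-289)) = √((-123/19 + 442*(-349 + 4*(-23))*(-102)) + 283) = √((-123/19 + 442*(-349 - 92)*(-102)) + 283) = √((-123/19 + 442*(-441)*(-102)) + 283) = √((-123/19 + 19882044) + 283) = √(377758713/19 + 283) = √(377764090/19) = √7177517710/19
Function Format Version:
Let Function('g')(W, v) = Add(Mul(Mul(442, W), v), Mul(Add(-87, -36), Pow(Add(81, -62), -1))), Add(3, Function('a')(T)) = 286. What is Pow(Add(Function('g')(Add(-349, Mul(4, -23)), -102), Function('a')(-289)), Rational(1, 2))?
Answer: Mul(Rational(1, 19), Pow(7177517710, Rational(1, 2))) ≈ 4459.0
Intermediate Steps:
Function('a')(T) = 283 (Function('a')(T) = Add(-3, 286) = 283)
Function('g')(W, v) = Add(Rational(-123, 19), Mul(442, W, v)) (Function('g')(W, v) = Add(Mul(442, W, v), Mul(-123, Pow(19, -1))) = Add(Mul(442, W, v), Mul(-123, Rational(1, 19))) = Add(Mul(442, W, v), Rational(-123, 19)) = Add(Rational(-123, 19), Mul(442, W, v)))
Pow(Add(Function('g')(Add(-349, Mul(4, -23)), -102), Function('a')(-289)), Rational(1, 2)) = Pow(Add(Add(Rational(-123, 19), Mul(442, Add(-349, Mul(4, -23)), -102)), 283), Rational(1, 2)) = Pow(Add(Add(Rational(-123, 19), Mul(442, Add(-349, -92), -102)), 283), Rational(1, 2)) = Pow(Add(Add(Rational(-123, 19), Mul(442, -441, -102)), 283), Rational(1, 2)) = Pow(Add(Add(Rational(-123, 19), 19882044), 283), Rational(1, 2)) = Pow(Add(Rational(377758713, 19), 283), Rational(1, 2)) = Pow(Rational(377764090, 19), Rational(1, 2)) = Mul(Rational(1, 19), Pow(7177517710, Rational(1, 2)))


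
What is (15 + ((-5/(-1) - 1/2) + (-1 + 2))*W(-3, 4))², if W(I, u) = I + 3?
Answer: 225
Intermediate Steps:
W(I, u) = 3 + I
(15 + ((-5/(-1) - 1/2) + (-1 + 2))*W(-3, 4))² = (15 + ((-5/(-1) - 1/2) + (-1 + 2))*(3 - 3))² = (15 + ((-5*(-1) - 1*½) + 1)*0)² = (15 + ((5 - ½) + 1)*0)² = (15 + (9/2 + 1)*0)² = (15 + (11/2)*0)² = (15 + 0)² = 15² = 225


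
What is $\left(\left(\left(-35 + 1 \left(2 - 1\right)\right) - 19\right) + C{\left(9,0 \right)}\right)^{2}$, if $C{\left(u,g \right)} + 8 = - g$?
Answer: $3721$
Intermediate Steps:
$C{\left(u,g \right)} = -8 - g$
$\left(\left(\left(-35 + 1 \left(2 - 1\right)\right) - 19\right) + C{\left(9,0 \right)}\right)^{2} = \left(\left(\left(-35 + 1 \left(2 - 1\right)\right) - 19\right) - 8\right)^{2} = \left(\left(\left(-35 + 1 \cdot 1\right) - 19\right) + \left(-8 + 0\right)\right)^{2} = \left(\left(\left(-35 + 1\right) - 19\right) - 8\right)^{2} = \left(\left(-34 - 19\right) - 8\right)^{2} = \left(-53 - 8\right)^{2} = \left(-61\right)^{2} = 3721$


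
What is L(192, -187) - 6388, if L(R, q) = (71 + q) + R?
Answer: -6312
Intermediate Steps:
L(R, q) = 71 + R + q
L(192, -187) - 6388 = (71 + 192 - 187) - 6388 = 76 - 6388 = -6312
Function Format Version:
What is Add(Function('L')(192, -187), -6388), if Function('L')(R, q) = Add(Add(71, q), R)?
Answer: -6312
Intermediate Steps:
Function('L')(R, q) = Add(71, R, q)
Add(Function('L')(192, -187), -6388) = Add(Add(71, 192, -187), -6388) = Add(76, -6388) = -6312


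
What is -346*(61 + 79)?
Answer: -48440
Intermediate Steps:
-346*(61 + 79) = -346*140 = -48440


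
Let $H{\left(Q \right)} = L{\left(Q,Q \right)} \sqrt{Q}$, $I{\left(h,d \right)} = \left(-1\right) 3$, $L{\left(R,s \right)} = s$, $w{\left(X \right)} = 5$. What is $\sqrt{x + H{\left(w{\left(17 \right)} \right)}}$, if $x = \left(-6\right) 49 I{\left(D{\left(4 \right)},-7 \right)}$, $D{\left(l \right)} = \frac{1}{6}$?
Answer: $\sqrt{882 + 5 \sqrt{5}} \approx 29.886$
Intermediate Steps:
$D{\left(l \right)} = \frac{1}{6}$
$I{\left(h,d \right)} = -3$
$H{\left(Q \right)} = Q^{\frac{3}{2}}$ ($H{\left(Q \right)} = Q \sqrt{Q} = Q^{\frac{3}{2}}$)
$x = 882$ ($x = \left(-6\right) 49 \left(-3\right) = \left(-294\right) \left(-3\right) = 882$)
$\sqrt{x + H{\left(w{\left(17 \right)} \right)}} = \sqrt{882 + 5^{\frac{3}{2}}} = \sqrt{882 + 5 \sqrt{5}}$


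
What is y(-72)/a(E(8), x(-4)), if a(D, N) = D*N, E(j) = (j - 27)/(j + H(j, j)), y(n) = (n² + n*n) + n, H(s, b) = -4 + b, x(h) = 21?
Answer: -41184/133 ≈ -309.65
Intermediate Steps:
y(n) = n + 2*n² (y(n) = (n² + n²) + n = 2*n² + n = n + 2*n²)
E(j) = (-27 + j)/(-4 + 2*j) (E(j) = (j - 27)/(j + (-4 + j)) = (-27 + j)/(-4 + 2*j))
y(-72)/a(E(8), x(-4)) = (-72*(1 + 2*(-72)))/((((-27 + 8)/(2*(-2 + 8)))*21)) = (-72*(1 - 144))/((((½)*(-19)/6)*21)) = (-72*(-143))/((((½)*(⅙)*(-19))*21)) = 10296/((-19/12*21)) = 10296/(-133/4) = 10296*(-4/133) = -41184/133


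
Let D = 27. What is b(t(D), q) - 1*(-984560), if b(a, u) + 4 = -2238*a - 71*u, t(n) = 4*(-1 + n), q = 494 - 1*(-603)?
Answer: 673917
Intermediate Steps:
q = 1097 (q = 494 + 603 = 1097)
t(n) = -4 + 4*n
b(a, u) = -4 - 2238*a - 71*u (b(a, u) = -4 + (-2238*a - 71*u) = -4 - 2238*a - 71*u)
b(t(D), q) - 1*(-984560) = (-4 - 2238*(-4 + 4*27) - 71*1097) - 1*(-984560) = (-4 - 2238*(-4 + 108) - 77887) + 984560 = (-4 - 2238*104 - 77887) + 984560 = (-4 - 232752 - 77887) + 984560 = -310643 + 984560 = 673917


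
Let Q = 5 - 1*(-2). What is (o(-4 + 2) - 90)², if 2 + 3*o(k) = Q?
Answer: 70225/9 ≈ 7802.8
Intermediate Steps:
Q = 7 (Q = 5 + 2 = 7)
o(k) = 5/3 (o(k) = -⅔ + (⅓)*7 = -⅔ + 7/3 = 5/3)
(o(-4 + 2) - 90)² = (5/3 - 90)² = (-265/3)² = 70225/9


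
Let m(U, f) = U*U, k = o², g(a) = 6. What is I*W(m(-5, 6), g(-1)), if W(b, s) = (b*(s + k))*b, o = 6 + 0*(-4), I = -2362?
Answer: -62002500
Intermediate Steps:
o = 6 (o = 6 + 0 = 6)
k = 36 (k = 6² = 36)
m(U, f) = U²
W(b, s) = b²*(36 + s) (W(b, s) = (b*(s + 36))*b = (b*(36 + s))*b = b²*(36 + s))
I*W(m(-5, 6), g(-1)) = -2362*((-5)²)²*(36 + 6) = -2362*25²*42 = -1476250*42 = -2362*26250 = -62002500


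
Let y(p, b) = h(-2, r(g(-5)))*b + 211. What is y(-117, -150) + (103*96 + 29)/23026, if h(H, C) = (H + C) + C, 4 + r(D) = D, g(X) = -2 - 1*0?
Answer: 53223003/23026 ≈ 2311.4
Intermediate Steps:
g(X) = -2 (g(X) = -2 + 0 = -2)
r(D) = -4 + D
h(H, C) = H + 2*C (h(H, C) = (C + H) + C = H + 2*C)
y(p, b) = 211 - 14*b (y(p, b) = (-2 + 2*(-4 - 2))*b + 211 = (-2 + 2*(-6))*b + 211 = (-2 - 12)*b + 211 = -14*b + 211 = 211 - 14*b)
y(-117, -150) + (103*96 + 29)/23026 = (211 - 14*(-150)) + (103*96 + 29)/23026 = (211 + 2100) + (9888 + 29)*(1/23026) = 2311 + 9917*(1/23026) = 2311 + 9917/23026 = 53223003/23026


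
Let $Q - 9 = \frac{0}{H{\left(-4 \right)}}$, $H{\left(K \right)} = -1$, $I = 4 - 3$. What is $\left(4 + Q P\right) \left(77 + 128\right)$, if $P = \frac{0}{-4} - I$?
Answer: $-1025$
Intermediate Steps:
$I = 1$ ($I = 4 - 3 = 1$)
$P = -1$ ($P = \frac{0}{-4} - 1 = 0 \left(- \frac{1}{4}\right) - 1 = 0 - 1 = -1$)
$Q = 9$ ($Q = 9 + \frac{0}{-1} = 9 + 0 \left(-1\right) = 9 + 0 = 9$)
$\left(4 + Q P\right) \left(77 + 128\right) = \left(4 + 9 \left(-1\right)\right) \left(77 + 128\right) = \left(4 - 9\right) 205 = \left(-5\right) 205 = -1025$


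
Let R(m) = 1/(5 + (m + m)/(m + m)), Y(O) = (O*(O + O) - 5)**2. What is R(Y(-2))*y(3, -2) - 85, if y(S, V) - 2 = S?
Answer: -505/6 ≈ -84.167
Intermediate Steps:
y(S, V) = 2 + S
Y(O) = (-5 + 2*O**2)**2 (Y(O) = (O*(2*O) - 5)**2 = (2*O**2 - 5)**2 = (-5 + 2*O**2)**2)
R(m) = 1/6 (R(m) = 1/(5 + (2*m)/((2*m))) = 1/(5 + (2*m)*(1/(2*m))) = 1/(5 + 1) = 1/6)
R(Y(-2))*y(3, -2) - 85 = (2 + 3)/6 - 85 = (1/6)*5 - 85 = 5/6 - 85 = -505/6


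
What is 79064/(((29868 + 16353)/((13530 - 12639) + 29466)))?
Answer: 800048616/15407 ≈ 51928.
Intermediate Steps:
79064/(((29868 + 16353)/((13530 - 12639) + 29466))) = 79064/((46221/(891 + 29466))) = 79064/((46221/30357)) = 79064/((46221*(1/30357))) = 79064/(15407/10119) = 79064*(10119/15407) = 800048616/15407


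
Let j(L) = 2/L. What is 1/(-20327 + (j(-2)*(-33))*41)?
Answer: -1/18974 ≈ -5.2704e-5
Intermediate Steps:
1/(-20327 + (j(-2)*(-33))*41) = 1/(-20327 + ((2/(-2))*(-33))*41) = 1/(-20327 + ((2*(-½))*(-33))*41) = 1/(-20327 - 1*(-33)*41) = 1/(-20327 + 33*41) = 1/(-20327 + 1353) = 1/(-18974) = -1/18974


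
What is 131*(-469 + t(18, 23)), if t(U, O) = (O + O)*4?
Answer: -37335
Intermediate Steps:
t(U, O) = 8*O (t(U, O) = (2*O)*4 = 8*O)
131*(-469 + t(18, 23)) = 131*(-469 + 8*23) = 131*(-469 + 184) = 131*(-285) = -37335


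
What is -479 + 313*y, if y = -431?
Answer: -135382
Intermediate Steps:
-479 + 313*y = -479 + 313*(-431) = -479 - 134903 = -135382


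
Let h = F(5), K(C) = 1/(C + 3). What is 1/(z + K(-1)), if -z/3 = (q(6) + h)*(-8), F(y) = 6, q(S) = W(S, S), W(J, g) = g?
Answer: 2/577 ≈ 0.0034662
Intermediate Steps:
q(S) = S
K(C) = 1/(3 + C)
h = 6
z = 288 (z = -3*(6 + 6)*(-8) = -36*(-8) = -3*(-96) = 288)
1/(z + K(-1)) = 1/(288 + 1/(3 - 1)) = 1/(288 + 1/2) = 1/(288 + ½) = 1/(577/2) = 2/577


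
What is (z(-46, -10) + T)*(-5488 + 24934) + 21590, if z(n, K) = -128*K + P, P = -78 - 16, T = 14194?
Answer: 299101070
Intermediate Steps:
P = -94
z(n, K) = -94 - 128*K (z(n, K) = -128*K - 94 = -94 - 128*K)
(z(-46, -10) + T)*(-5488 + 24934) + 21590 = ((-94 - 128*(-10)) + 14194)*(-5488 + 24934) + 21590 = ((-94 + 1280) + 14194)*19446 + 21590 = (1186 + 14194)*19446 + 21590 = 15380*19446 + 21590 = 299079480 + 21590 = 299101070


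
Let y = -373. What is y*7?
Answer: -2611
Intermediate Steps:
y*7 = -373*7 = -2611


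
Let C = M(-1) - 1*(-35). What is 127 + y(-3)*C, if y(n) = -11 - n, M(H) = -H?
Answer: -161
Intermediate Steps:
C = 36 (C = -1*(-1) - 1*(-35) = 1 + 35 = 36)
127 + y(-3)*C = 127 + (-11 - 1*(-3))*36 = 127 + (-11 + 3)*36 = 127 - 8*36 = 127 - 288 = -161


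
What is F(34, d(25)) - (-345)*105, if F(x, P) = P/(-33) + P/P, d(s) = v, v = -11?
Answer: 108679/3 ≈ 36226.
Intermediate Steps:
d(s) = -11
F(x, P) = 1 - P/33 (F(x, P) = P*(-1/33) + 1 = -P/33 + 1 = 1 - P/33)
F(34, d(25)) - (-345)*105 = (1 - 1/33*(-11)) - (-345)*105 = (1 + 1/3) - 1*(-36225) = 4/3 + 36225 = 108679/3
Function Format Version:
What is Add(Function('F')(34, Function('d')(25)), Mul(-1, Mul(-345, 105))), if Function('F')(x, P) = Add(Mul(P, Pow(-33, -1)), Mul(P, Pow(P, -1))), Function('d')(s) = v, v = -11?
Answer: Rational(108679, 3) ≈ 36226.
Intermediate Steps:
Function('d')(s) = -11
Function('F')(x, P) = Add(1, Mul(Rational(-1, 33), P)) (Function('F')(x, P) = Add(Mul(P, Rational(-1, 33)), 1) = Add(Mul(Rational(-1, 33), P), 1) = Add(1, Mul(Rational(-1, 33), P)))
Add(Function('F')(34, Function('d')(25)), Mul(-1, Mul(-345, 105))) = Add(Add(1, Mul(Rational(-1, 33), -11)), Mul(-1, Mul(-345, 105))) = Add(Add(1, Rational(1, 3)), Mul(-1, -36225)) = Add(Rational(4, 3), 36225) = Rational(108679, 3)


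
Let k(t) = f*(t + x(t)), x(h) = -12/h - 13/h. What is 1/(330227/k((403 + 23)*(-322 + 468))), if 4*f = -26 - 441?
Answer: -1806515896597/82155193968 ≈ -21.989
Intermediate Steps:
x(h) = -25/h
f = -467/4 (f = (-26 - 441)/4 = (¼)*(-467) = -467/4 ≈ -116.75)
k(t) = -467*t/4 + 11675/(4*t) (k(t) = -467*(t - 25/t)/4 = -467*t/4 + 11675/(4*t))
1/(330227/k((403 + 23)*(-322 + 468))) = 1/(330227/((467*(25 - ((403 + 23)*(-322 + 468))²)/(4*(((403 + 23)*(-322 + 468))))))) = 1/(330227/((467*(25 - (426*146)²)/(4*((426*146)))))) = 1/(330227/(((467/4)*(25 - 1*62196²)/62196))) = 1/(330227/(((467/4)*(1/62196)*(25 - 1*3868342416)))) = 1/(330227/(((467/4)*(1/62196)*(25 - 3868342416)))) = 1/(330227/(((467/4)*(1/62196)*(-3868342391)))) = 1/(330227/(-1806515896597/248784)) = 1/(330227*(-248784/1806515896597)) = 1/(-82155193968/1806515896597) = -1806515896597/82155193968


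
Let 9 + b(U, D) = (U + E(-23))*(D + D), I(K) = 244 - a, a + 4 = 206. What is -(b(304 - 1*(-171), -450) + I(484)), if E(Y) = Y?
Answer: 406767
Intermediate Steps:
a = 202 (a = -4 + 206 = 202)
I(K) = 42 (I(K) = 244 - 1*202 = 244 - 202 = 42)
b(U, D) = -9 + 2*D*(-23 + U) (b(U, D) = -9 + (U - 23)*(D + D) = -9 + (-23 + U)*(2*D) = -9 + 2*D*(-23 + U))
-(b(304 - 1*(-171), -450) + I(484)) = -((-9 - 46*(-450) + 2*(-450)*(304 - 1*(-171))) + 42) = -((-9 + 20700 + 2*(-450)*(304 + 171)) + 42) = -((-9 + 20700 + 2*(-450)*475) + 42) = -((-9 + 20700 - 427500) + 42) = -(-406809 + 42) = -1*(-406767) = 406767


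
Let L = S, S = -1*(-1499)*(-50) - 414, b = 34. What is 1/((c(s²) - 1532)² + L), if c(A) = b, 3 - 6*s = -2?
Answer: 1/2168640 ≈ 4.6112e-7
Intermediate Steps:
s = ⅚ (s = ½ - ⅙*(-2) = ½ + ⅓ = ⅚ ≈ 0.83333)
S = -75364 (S = 1499*(-50) - 414 = -74950 - 414 = -75364)
L = -75364
c(A) = 34
1/((c(s²) - 1532)² + L) = 1/((34 - 1532)² - 75364) = 1/((-1498)² - 75364) = 1/(2244004 - 75364) = 1/2168640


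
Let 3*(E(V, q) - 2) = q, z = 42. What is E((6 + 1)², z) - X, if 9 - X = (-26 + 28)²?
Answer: 11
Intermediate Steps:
E(V, q) = 2 + q/3
X = 5 (X = 9 - (-26 + 28)² = 9 - 1*2² = 9 - 1*4 = 9 - 4 = 5)
E((6 + 1)², z) - X = (2 + (⅓)*42) - 1*5 = (2 + 14) - 5 = 16 - 5 = 11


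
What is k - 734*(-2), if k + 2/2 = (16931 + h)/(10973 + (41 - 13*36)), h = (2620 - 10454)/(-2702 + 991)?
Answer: 26499826977/18044206 ≈ 1468.6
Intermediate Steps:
h = 7834/1711 (h = -7834/(-1711) = -7834*(-1/1711) = 7834/1711 ≈ 4.5786)
k = 10932569/18044206 (k = -1 + (16931 + 7834/1711)/(10973 + (41 - 13*36)) = -1 + 28976775/(1711*(10973 + (41 - 468))) = -1 + 28976775/(1711*(10973 - 427)) = -1 + (28976775/1711)/10546 = -1 + (28976775/1711)*(1/10546) = -1 + 28976775/18044206 = 10932569/18044206 ≈ 0.60588)
k - 734*(-2) = 10932569/18044206 - 734*(-2) = 10932569/18044206 - 1*(-1468) = 10932569/18044206 + 1468 = 26499826977/18044206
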